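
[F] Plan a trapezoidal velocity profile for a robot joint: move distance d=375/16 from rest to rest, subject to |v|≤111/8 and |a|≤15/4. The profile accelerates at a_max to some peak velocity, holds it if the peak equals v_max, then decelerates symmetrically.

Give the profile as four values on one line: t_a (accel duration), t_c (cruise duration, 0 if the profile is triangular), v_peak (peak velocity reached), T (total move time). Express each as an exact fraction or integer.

vₘ²/aₘ = (111/8)²/(15/4) = 4107/80
375/16 < 4107/80 so t_c = 0
v_peak = √(375/16·15/4) = √(5625/64) = 75/8
t_a = (75/8)/(15/4) = 5/2; t_c = 0
T = 2·5/2 = 5

t_a=5/2 t_c=0 v_peak=75/8 T=5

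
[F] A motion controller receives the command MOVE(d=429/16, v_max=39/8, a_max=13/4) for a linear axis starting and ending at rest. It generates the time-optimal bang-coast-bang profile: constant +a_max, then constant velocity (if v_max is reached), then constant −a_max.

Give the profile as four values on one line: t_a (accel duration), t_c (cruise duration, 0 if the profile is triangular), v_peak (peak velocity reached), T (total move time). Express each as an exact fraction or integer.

t_a=3/2 t_c=4 v_peak=39/8 T=7

(v_max)²/a_max = (39/8)²/(13/4) = 117/16
429/16 ≥ 117/16 ⇒ cruise phase
t_a = (39/8)/(13/4) = 3/2; v_peak = 39/8
d_cruise = 429/16 − 117/16 = 39/2; t_c = (39/2)/(39/8) = 4
T = 2·3/2 + 4 = 7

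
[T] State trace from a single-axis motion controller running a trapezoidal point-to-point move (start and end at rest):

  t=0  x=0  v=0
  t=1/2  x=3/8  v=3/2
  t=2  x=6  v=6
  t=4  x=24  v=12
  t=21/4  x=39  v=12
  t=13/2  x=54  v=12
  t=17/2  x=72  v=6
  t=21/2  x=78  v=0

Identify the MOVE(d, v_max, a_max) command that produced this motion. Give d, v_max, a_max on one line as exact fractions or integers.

d=78 v_max=12 a_max=3

final state: t=21/2, x=78, v=0 → d = 78
a_max = (3/2−0)/(1/2−0) = 3
max v = 12 over t∈[4,13/2] → v_max = 12
check: 12·(4+5/2) = 78 ✓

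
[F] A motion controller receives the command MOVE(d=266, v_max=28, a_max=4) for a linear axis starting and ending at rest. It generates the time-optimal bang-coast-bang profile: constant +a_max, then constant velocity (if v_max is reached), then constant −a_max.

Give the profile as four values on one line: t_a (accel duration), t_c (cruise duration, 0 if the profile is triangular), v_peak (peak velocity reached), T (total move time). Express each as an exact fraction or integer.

t_a=7 t_c=5/2 v_peak=28 T=33/2

(v_max)²/a_max = 28²/4 = 196
266 ≥ 196 ⇒ cruise phase
t_a = 28/4 = 7; v_peak = 28
d_cruise = 266 − 196 = 70; t_c = 70/28 = 5/2
T = 2·7 + 5/2 = 33/2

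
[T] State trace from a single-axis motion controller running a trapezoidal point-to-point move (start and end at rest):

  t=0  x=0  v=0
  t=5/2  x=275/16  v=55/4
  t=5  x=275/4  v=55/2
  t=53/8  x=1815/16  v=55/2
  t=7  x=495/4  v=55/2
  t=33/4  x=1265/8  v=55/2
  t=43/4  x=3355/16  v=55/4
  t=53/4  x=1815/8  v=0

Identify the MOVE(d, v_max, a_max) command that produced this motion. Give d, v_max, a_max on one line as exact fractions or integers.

d=1815/8 v_max=55/2 a_max=11/2

final state: t=53/4, x=1815/8, v=0 → d = 1815/8
a_max = (55/4−0)/(5/2−0) = 11/2
max v = 55/2 over t∈[5,33/4] → v_max = 55/2
check: 55/2·(5+13/4) = 1815/8 ✓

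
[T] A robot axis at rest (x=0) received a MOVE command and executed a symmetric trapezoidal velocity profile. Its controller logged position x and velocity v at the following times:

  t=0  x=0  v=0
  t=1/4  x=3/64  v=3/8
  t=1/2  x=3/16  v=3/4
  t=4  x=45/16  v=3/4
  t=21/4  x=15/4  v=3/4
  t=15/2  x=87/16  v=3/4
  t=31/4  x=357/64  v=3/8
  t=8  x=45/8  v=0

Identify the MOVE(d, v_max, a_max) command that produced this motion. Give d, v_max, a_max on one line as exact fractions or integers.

d=45/8 v_max=3/4 a_max=3/2

final state: t=8, x=45/8, v=0 → d = 45/8
a_max = (3/8−0)/(1/4−0) = 3/2
max v = 3/4 over t∈[1/2,15/2] → v_max = 3/4
check: 3/4·(1/2+7) = 45/8 ✓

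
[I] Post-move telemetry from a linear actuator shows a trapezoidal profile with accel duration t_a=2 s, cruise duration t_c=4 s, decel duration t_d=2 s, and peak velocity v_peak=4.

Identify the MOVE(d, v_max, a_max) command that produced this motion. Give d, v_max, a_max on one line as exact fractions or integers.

a_max = 4/2 = 2
d_a = ½·4·2 = 4; d_c = 4·4 = 16
d = 2·4 + 16 = 24
t_c = 4 > 0 ⇒ limit active, v_max = 4

d=24 v_max=4 a_max=2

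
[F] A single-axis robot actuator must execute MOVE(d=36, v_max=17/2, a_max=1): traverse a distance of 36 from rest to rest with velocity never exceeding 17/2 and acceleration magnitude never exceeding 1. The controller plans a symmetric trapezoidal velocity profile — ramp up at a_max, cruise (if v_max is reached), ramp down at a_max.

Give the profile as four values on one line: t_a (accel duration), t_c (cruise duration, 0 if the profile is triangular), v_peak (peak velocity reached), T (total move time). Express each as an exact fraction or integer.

v_max²/a_max = (17/2)²/1 = 289/4
36 < 289/4 so t_c = 0
v_peak = √(36·1) = √36 = 6
t_a = 6/1 = 6; t_c = 0
T = 2·6 = 12

t_a=6 t_c=0 v_peak=6 T=12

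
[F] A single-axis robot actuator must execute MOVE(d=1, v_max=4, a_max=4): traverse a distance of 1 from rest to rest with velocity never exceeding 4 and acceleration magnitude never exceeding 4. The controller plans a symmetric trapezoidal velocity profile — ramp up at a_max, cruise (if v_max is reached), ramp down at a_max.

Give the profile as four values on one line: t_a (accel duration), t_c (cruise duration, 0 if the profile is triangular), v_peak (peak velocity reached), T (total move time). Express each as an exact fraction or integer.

vₘ²/aₘ = 4²/4 = 4
1 < 4 → triangular
v_peak = √(1·4) = √4 = 2
t_a = 2/4 = 1/2; t_c = 0
T = 2·1/2 = 1

t_a=1/2 t_c=0 v_peak=2 T=1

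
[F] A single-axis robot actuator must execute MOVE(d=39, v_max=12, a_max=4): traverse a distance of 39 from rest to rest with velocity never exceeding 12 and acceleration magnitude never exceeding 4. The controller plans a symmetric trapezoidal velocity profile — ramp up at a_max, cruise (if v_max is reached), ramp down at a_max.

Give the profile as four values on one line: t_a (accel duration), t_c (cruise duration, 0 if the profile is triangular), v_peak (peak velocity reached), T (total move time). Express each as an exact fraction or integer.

(v_max)²/a_max = 12²/4 = 36
39 ≥ 36 so v_max reached
t_a = 12/4 = 3; v_peak = 12
d_cruise = 39 − 36 = 3; t_c = 3/12 = 1/4
T = 2·3 + 1/4 = 25/4

t_a=3 t_c=1/4 v_peak=12 T=25/4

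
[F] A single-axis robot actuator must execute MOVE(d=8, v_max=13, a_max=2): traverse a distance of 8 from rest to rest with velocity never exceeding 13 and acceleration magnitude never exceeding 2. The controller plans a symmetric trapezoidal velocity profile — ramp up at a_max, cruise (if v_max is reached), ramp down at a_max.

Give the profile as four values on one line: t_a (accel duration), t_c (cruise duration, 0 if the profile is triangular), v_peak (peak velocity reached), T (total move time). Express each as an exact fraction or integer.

vₘ²/aₘ = 13²/2 = 169/2
8 < 169/2 → triangular
v_peak = √(8·2) = √16 = 4
t_a = 4/2 = 2; t_c = 0
T = 2·2 = 4

t_a=2 t_c=0 v_peak=4 T=4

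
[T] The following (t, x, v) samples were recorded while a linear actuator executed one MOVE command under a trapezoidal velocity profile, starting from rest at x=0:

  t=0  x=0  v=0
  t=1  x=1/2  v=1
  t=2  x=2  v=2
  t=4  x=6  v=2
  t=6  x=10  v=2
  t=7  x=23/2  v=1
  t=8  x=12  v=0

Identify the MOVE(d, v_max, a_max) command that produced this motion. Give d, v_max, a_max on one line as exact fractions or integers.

d=12 v_max=2 a_max=1

final state: t=8, x=12, v=0 → d = 12
a_max = (1−0)/(1−0) = 1
max v = 2 over t∈[2,6] → v_max = 2
check: 2·(2+4) = 12 ✓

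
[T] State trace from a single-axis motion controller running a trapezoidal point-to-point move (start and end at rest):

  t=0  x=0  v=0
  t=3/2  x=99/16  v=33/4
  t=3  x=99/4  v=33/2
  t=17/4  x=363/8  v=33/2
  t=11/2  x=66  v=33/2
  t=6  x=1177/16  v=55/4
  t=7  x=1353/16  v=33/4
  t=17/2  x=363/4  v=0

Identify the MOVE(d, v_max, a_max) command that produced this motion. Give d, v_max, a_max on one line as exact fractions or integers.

final state: t=17/2, x=363/4, v=0 → d = 363/4
a_max = (33/4−0)/(3/2−0) = 11/2
max v = 33/2 over t∈[3,11/2] → v_max = 33/2
check: 33/2·(3+5/2) = 363/4 ✓

d=363/4 v_max=33/2 a_max=11/2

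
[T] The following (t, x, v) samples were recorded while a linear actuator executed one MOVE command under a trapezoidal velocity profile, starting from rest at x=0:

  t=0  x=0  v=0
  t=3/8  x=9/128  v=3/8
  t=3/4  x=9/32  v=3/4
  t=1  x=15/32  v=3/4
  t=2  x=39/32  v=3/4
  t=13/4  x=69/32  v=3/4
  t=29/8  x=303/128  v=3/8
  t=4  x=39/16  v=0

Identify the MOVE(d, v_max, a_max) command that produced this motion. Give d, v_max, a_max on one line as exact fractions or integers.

final state: t=4, x=39/16, v=0 → d = 39/16
a_max = (3/8−0)/(3/8−0) = 1
max v = 3/4 over t∈[3/4,13/4] → v_max = 3/4
check: 3/4·(3/4+5/2) = 39/16 ✓

d=39/16 v_max=3/4 a_max=1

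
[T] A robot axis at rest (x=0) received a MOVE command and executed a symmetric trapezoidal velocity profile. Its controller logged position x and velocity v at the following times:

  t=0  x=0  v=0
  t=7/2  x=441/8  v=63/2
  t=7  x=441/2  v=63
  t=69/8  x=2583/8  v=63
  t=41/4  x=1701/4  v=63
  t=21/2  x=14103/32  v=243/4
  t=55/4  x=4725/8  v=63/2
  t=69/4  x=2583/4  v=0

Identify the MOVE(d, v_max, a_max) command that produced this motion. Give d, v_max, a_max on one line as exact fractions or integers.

final state: t=69/4, x=2583/4, v=0 → d = 2583/4
a_max = (63/2−0)/(7/2−0) = 9
max v = 63 over t∈[7,41/4] → v_max = 63
check: 63·(7+13/4) = 2583/4 ✓

d=2583/4 v_max=63 a_max=9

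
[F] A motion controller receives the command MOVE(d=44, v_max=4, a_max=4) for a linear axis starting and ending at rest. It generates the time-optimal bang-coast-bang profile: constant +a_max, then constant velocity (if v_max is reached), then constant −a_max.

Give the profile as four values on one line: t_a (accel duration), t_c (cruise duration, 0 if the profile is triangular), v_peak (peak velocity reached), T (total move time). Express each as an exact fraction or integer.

t_a=1 t_c=10 v_peak=4 T=12

v_max²/a_max = 4²/4 = 4
44 ≥ 4 so v_max reached
t_a = 4/4 = 1; v_peak = 4
d_cruise = 44 − 4 = 40; t_c = 40/4 = 10
T = 2·1 + 10 = 12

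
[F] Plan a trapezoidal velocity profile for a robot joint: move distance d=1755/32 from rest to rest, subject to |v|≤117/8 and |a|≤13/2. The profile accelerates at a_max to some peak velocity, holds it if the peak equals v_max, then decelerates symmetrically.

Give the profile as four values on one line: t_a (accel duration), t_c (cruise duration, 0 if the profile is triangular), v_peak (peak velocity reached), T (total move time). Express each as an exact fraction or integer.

vₘ²/aₘ = (117/8)²/(13/2) = 1053/32
1755/32 ≥ 1053/32 so v_max reached
t_a = (117/8)/(13/2) = 9/4; v_peak = 117/8
d_cruise = 1755/32 − 1053/32 = 351/16; t_c = (351/16)/(117/8) = 3/2
T = 2·9/4 + 3/2 = 6

t_a=9/4 t_c=3/2 v_peak=117/8 T=6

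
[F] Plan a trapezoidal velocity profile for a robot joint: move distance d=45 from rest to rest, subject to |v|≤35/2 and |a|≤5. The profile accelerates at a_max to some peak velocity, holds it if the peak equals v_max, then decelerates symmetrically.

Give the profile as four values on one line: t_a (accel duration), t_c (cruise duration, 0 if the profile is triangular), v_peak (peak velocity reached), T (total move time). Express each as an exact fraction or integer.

v_max²/a_max = (35/2)²/5 = 245/4
45 < 245/4 so t_c = 0
v_peak = √(45·5) = √225 = 15
t_a = 15/5 = 3; t_c = 0
T = 2·3 = 6

t_a=3 t_c=0 v_peak=15 T=6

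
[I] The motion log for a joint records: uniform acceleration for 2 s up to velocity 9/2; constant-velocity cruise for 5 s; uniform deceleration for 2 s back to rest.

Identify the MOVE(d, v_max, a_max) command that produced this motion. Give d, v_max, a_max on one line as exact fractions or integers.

a_max = (9/2)/2 = 9/4
d_a = ½·9/2·2 = 9/2; d_c = 9/2·5 = 45/2
d = 2·9/2 + 45/2 = 63/2
t_c = 5 > 0 so v_max = 9/2

d=63/2 v_max=9/2 a_max=9/4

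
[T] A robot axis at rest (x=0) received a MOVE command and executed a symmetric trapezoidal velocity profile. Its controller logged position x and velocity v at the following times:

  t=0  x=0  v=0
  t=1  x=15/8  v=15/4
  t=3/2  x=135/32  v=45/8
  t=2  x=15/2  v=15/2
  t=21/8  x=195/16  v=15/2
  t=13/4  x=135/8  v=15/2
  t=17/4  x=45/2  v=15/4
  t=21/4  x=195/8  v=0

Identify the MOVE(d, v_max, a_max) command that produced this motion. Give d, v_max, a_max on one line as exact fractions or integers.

final state: t=21/4, x=195/8, v=0 → d = 195/8
a_max = (15/4−0)/(1−0) = 15/4
max v = 15/2 over t∈[2,13/4] → v_max = 15/2
check: 15/2·(2+5/4) = 195/8 ✓

d=195/8 v_max=15/2 a_max=15/4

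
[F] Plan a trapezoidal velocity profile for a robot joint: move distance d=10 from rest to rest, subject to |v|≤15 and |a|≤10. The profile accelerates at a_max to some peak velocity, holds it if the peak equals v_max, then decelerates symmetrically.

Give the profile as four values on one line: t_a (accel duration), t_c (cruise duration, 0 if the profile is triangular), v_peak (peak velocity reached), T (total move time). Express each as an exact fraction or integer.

t_a=1 t_c=0 v_peak=10 T=2

(v_max)²/a_max = 15²/10 = 45/2
10 < 45/2 ⇒ no cruise
v_peak = √(10·10) = √100 = 10
t_a = 10/10 = 1; t_c = 0
T = 2·1 = 2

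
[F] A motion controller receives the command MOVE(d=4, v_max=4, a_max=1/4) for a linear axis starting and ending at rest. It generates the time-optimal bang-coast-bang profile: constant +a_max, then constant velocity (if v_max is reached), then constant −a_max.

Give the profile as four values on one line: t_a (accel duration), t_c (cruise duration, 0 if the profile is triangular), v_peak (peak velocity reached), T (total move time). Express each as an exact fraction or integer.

(v_max)²/a_max = 4²/(1/4) = 64
4 < 64 ⇒ no cruise
v_peak = √(4·1/4) = √1 = 1
t_a = 1/(1/4) = 4; t_c = 0
T = 2·4 = 8

t_a=4 t_c=0 v_peak=1 T=8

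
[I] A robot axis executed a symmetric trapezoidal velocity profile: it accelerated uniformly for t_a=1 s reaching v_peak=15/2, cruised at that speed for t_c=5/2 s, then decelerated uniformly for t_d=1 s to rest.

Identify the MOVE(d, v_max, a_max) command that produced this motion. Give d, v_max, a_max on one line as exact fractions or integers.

a_max = (15/2)/1 = 15/2
d_a = ½·15/2·1 = 15/4; d_c = 15/2·5/2 = 75/4
d = 2·15/4 + 75/4 = 105/4
t_c = 5/2 > 0 ⇒ limit active, v_max = 15/2

d=105/4 v_max=15/2 a_max=15/2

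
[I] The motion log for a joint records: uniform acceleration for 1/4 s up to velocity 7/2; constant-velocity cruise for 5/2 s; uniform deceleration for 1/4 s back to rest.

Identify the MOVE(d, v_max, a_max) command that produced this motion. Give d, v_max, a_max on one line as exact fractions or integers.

a_max = (7/2)/(1/4) = 14
d_a = ½·7/2·1/4 = 7/16; d_c = 7/2·5/2 = 35/4
d = 2·7/16 + 35/4 = 77/8
t_c = 5/2 > 0 so v_max = 7/2

d=77/8 v_max=7/2 a_max=14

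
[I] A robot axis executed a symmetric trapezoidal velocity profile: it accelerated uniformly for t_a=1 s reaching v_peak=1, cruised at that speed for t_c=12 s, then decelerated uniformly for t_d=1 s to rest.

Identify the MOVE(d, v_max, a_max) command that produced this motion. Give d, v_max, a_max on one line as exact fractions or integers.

d=13 v_max=1 a_max=1

a_max = 1/1 = 1
d_a = ½·1·1 = 1/2; d_c = 1·12 = 12
d = 2·1/2 + 12 = 13
t_c = 12 > 0 ⇒ limit active, v_max = 1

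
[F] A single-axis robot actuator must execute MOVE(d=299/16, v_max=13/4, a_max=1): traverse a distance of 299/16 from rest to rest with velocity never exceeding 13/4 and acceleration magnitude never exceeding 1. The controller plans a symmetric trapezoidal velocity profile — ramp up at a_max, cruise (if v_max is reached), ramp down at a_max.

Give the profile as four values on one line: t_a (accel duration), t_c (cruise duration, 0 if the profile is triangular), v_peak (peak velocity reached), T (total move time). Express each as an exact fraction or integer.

t_a=13/4 t_c=5/2 v_peak=13/4 T=9

vₘ²/aₘ = (13/4)²/1 = 169/16
299/16 ≥ 169/16 so v_max reached
t_a = (13/4)/1 = 13/4; v_peak = 13/4
d_cruise = 299/16 − 169/16 = 65/8; t_c = (65/8)/(13/4) = 5/2
T = 2·13/4 + 5/2 = 9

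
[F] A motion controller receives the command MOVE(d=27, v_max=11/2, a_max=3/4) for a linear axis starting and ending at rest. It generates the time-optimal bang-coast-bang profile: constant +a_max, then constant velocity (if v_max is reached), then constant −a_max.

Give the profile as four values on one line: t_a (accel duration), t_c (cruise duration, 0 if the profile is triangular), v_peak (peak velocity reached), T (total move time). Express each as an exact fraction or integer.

t_a=6 t_c=0 v_peak=9/2 T=12

vₘ²/aₘ = (11/2)²/(3/4) = 121/3
27 < 121/3 → triangular
v_peak = √(27·3/4) = √(81/4) = 9/2
t_a = (9/2)/(3/4) = 6; t_c = 0
T = 2·6 = 12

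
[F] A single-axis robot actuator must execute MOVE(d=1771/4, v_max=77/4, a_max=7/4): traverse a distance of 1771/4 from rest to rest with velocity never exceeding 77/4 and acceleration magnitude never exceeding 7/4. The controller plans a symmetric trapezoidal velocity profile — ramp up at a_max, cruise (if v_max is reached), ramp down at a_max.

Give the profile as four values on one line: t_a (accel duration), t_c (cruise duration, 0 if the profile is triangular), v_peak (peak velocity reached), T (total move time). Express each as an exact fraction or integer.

v_max²/a_max = (77/4)²/(7/4) = 847/4
1771/4 ≥ 847/4 ⇒ cruise phase
t_a = (77/4)/(7/4) = 11; v_peak = 77/4
d_cruise = 1771/4 − 847/4 = 231; t_c = 231/(77/4) = 12
T = 2·11 + 12 = 34

t_a=11 t_c=12 v_peak=77/4 T=34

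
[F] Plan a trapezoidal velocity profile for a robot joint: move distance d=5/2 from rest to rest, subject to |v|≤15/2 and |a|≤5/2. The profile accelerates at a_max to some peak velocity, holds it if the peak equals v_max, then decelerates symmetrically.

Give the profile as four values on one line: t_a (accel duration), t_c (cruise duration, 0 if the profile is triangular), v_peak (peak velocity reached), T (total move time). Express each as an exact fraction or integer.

t_a=1 t_c=0 v_peak=5/2 T=2

vₘ²/aₘ = (15/2)²/(5/2) = 45/2
5/2 < 45/2 ⇒ no cruise
v_peak = √(5/2·5/2) = √(25/4) = 5/2
t_a = (5/2)/(5/2) = 1; t_c = 0
T = 2·1 = 2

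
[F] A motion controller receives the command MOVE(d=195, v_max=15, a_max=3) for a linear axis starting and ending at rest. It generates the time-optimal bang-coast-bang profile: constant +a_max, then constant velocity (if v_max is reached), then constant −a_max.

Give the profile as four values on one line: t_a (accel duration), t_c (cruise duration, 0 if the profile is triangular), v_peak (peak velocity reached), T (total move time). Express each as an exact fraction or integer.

t_a=5 t_c=8 v_peak=15 T=18

vₘ²/aₘ = 15²/3 = 75
195 ≥ 75 → trapezoidal
t_a = 15/3 = 5; v_peak = 15
d_cruise = 195 − 75 = 120; t_c = 120/15 = 8
T = 2·5 + 8 = 18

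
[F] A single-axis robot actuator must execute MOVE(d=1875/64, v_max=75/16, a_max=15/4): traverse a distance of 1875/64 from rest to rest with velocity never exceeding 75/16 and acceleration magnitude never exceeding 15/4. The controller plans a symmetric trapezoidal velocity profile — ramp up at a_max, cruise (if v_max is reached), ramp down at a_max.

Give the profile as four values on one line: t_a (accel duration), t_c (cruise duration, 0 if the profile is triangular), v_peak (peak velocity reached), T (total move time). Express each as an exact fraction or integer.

t_a=5/4 t_c=5 v_peak=75/16 T=15/2

vₘ²/aₘ = (75/16)²/(15/4) = 375/64
1875/64 ≥ 375/64 so v_max reached
t_a = (75/16)/(15/4) = 5/4; v_peak = 75/16
d_cruise = 1875/64 − 375/64 = 375/16; t_c = (375/16)/(75/16) = 5
T = 2·5/4 + 5 = 15/2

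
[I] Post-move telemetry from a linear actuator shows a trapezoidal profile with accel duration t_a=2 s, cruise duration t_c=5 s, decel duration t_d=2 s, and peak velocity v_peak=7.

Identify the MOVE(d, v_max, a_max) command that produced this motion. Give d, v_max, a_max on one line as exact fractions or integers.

a_max = 7/2
d_a = ½·7·2 = 7; d_c = 7·5 = 35
d = 2·7 + 35 = 49
t_c = 5 > 0 → v_max = v_peak = 7

d=49 v_max=7 a_max=7/2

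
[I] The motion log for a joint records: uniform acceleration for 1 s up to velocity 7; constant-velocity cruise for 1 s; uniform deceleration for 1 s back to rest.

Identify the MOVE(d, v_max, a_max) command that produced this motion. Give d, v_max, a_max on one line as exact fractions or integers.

d=14 v_max=7 a_max=7

a_max = 7/1 = 7
d_a = ½·7·1 = 7/2; d_c = 7·1 = 7
d = 2·7/2 + 7 = 14
t_c = 1 > 0 → v_max = v_peak = 7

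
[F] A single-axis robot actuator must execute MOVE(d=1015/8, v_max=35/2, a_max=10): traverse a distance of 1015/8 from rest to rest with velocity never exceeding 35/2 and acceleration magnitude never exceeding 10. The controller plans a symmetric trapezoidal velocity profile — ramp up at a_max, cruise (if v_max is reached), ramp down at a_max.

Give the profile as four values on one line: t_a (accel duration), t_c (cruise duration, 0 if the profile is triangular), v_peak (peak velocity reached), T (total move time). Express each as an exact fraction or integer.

v_max²/a_max = (35/2)²/10 = 245/8
1015/8 ≥ 245/8 → trapezoidal
t_a = (35/2)/10 = 7/4; v_peak = 35/2
d_cruise = 1015/8 − 245/8 = 385/4; t_c = (385/4)/(35/2) = 11/2
T = 2·7/4 + 11/2 = 9

t_a=7/4 t_c=11/2 v_peak=35/2 T=9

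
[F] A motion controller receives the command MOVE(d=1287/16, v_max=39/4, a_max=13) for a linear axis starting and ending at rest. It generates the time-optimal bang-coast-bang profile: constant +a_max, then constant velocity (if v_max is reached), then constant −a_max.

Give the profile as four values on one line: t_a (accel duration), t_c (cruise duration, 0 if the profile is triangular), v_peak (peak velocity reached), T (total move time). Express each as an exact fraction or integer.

v_max²/a_max = (39/4)²/13 = 117/16
1287/16 ≥ 117/16 → trapezoidal
t_a = (39/4)/13 = 3/4; v_peak = 39/4
d_cruise = 1287/16 − 117/16 = 585/8; t_c = (585/8)/(39/4) = 15/2
T = 2·3/4 + 15/2 = 9

t_a=3/4 t_c=15/2 v_peak=39/4 T=9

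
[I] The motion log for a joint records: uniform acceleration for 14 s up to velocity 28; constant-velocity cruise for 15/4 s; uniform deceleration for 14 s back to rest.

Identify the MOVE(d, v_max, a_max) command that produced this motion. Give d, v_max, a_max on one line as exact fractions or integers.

d=497 v_max=28 a_max=2

a_max = 28/14 = 2
d_a = ½·28·14 = 196; d_c = 28·15/4 = 105
d = 2·196 + 105 = 497
t_c = 15/4 > 0 ⇒ limit active, v_max = 28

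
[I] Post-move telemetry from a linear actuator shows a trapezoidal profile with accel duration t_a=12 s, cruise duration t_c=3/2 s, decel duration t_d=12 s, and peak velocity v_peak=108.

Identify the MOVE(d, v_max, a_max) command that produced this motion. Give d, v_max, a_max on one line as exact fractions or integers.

a_max = 108/12 = 9
d_a = ½·108·12 = 648; d_c = 108·3/2 = 162
d = 2·648 + 162 = 1458
t_c = 3/2 > 0 → v_max = v_peak = 108

d=1458 v_max=108 a_max=9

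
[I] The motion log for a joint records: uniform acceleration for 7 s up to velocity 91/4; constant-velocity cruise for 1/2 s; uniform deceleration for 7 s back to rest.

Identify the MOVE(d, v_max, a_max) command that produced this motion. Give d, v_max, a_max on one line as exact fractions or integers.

d=1365/8 v_max=91/4 a_max=13/4

a_max = (91/4)/7 = 13/4
d_a = ½·91/4·7 = 637/8; d_c = 91/4·1/2 = 91/8
d = 2·637/8 + 91/8 = 1365/8
t_c = 1/2 > 0 so v_max = 91/4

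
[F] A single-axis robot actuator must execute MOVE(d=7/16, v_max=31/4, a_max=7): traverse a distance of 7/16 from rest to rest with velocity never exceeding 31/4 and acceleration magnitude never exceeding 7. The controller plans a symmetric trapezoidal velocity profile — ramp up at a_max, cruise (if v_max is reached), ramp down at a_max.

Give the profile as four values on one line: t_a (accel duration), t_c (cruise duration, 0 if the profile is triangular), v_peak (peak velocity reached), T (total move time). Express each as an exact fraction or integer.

(v_max)²/a_max = (31/4)²/7 = 961/112
7/16 < 961/112 ⇒ no cruise
v_peak = √(7/16·7) = √(49/16) = 7/4
t_a = (7/4)/7 = 1/4; t_c = 0
T = 2·1/4 = 1/2

t_a=1/4 t_c=0 v_peak=7/4 T=1/2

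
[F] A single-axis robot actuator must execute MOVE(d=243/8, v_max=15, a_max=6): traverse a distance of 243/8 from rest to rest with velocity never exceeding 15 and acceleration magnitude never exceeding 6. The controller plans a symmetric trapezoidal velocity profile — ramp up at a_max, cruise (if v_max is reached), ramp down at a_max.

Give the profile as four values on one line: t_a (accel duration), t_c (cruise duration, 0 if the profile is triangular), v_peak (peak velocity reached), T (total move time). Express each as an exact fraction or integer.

v_max²/a_max = 15²/6 = 75/2
243/8 < 75/2 → triangular
v_peak = √(243/8·6) = √(729/4) = 27/2
t_a = (27/2)/6 = 9/4; t_c = 0
T = 2·9/4 = 9/2

t_a=9/4 t_c=0 v_peak=27/2 T=9/2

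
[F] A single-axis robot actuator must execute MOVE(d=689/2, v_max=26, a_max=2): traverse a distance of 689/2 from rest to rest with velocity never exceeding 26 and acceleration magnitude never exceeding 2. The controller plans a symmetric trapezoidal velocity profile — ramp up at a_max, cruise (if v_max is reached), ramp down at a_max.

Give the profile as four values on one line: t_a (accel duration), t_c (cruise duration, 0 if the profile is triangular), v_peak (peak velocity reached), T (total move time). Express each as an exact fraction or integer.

vₘ²/aₘ = 26²/2 = 338
689/2 ≥ 338 ⇒ cruise phase
t_a = 26/2 = 13; v_peak = 26
d_cruise = 689/2 − 338 = 13/2; t_c = (13/2)/26 = 1/4
T = 2·13 + 1/4 = 105/4

t_a=13 t_c=1/4 v_peak=26 T=105/4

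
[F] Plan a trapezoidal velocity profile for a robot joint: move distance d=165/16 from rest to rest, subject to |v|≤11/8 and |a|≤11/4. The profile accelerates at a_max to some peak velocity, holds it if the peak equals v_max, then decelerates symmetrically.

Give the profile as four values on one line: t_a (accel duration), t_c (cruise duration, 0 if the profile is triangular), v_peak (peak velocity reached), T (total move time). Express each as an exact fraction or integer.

t_a=1/2 t_c=7 v_peak=11/8 T=8

(v_max)²/a_max = (11/8)²/(11/4) = 11/16
165/16 ≥ 11/16 → trapezoidal
t_a = (11/8)/(11/4) = 1/2; v_peak = 11/8
d_cruise = 165/16 − 11/16 = 77/8; t_c = (77/8)/(11/8) = 7
T = 2·1/2 + 7 = 8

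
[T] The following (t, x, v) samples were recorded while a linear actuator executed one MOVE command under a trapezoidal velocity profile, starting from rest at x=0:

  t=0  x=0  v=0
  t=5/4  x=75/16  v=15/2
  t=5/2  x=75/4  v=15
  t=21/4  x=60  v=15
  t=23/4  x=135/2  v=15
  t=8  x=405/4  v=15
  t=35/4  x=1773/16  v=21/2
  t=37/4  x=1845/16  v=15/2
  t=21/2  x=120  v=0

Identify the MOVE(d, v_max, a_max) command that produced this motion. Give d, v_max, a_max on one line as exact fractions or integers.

final state: t=21/2, x=120, v=0 → d = 120
a_max = (15/2−0)/(5/4−0) = 6
max v = 15 over t∈[5/2,8] → v_max = 15
check: 15·(5/2+11/2) = 120 ✓

d=120 v_max=15 a_max=6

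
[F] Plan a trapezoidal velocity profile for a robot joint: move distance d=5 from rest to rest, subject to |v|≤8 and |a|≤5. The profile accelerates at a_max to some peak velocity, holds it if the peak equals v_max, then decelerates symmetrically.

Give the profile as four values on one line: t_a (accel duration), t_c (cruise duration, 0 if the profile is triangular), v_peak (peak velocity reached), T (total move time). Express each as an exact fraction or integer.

t_a=1 t_c=0 v_peak=5 T=2

v_max²/a_max = 8²/5 = 64/5
5 < 64/5 so t_c = 0
v_peak = √(5·5) = √25 = 5
t_a = 5/5 = 1; t_c = 0
T = 2·1 = 2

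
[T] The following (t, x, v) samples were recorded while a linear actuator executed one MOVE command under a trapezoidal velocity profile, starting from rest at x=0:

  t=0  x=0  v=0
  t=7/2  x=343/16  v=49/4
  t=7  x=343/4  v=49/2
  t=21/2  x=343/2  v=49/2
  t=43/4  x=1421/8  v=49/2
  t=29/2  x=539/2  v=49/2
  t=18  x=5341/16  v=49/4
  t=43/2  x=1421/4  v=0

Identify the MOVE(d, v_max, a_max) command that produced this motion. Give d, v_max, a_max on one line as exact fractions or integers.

d=1421/4 v_max=49/2 a_max=7/2

final state: t=43/2, x=1421/4, v=0 → d = 1421/4
a_max = (49/4−0)/(7/2−0) = 7/2
max v = 49/2 over t∈[7,29/2] → v_max = 49/2
check: 49/2·(7+15/2) = 1421/4 ✓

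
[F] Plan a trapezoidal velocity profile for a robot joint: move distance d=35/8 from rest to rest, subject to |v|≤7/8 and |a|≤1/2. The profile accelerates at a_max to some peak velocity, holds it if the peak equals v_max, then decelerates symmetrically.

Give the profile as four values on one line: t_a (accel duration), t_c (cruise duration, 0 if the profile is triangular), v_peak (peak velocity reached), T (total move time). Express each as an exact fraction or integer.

vₘ²/aₘ = (7/8)²/(1/2) = 49/32
35/8 ≥ 49/32 ⇒ cruise phase
t_a = (7/8)/(1/2) = 7/4; v_peak = 7/8
d_cruise = 35/8 − 49/32 = 91/32; t_c = (91/32)/(7/8) = 13/4
T = 2·7/4 + 13/4 = 27/4

t_a=7/4 t_c=13/4 v_peak=7/8 T=27/4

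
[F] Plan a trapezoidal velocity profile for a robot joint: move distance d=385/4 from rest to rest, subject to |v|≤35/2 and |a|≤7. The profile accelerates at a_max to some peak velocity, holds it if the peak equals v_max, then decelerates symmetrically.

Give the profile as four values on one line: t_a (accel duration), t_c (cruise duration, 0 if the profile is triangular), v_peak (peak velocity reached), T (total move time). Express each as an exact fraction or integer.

(v_max)²/a_max = (35/2)²/7 = 175/4
385/4 ≥ 175/4 ⇒ cruise phase
t_a = (35/2)/7 = 5/2; v_peak = 35/2
d_cruise = 385/4 − 175/4 = 105/2; t_c = (105/2)/(35/2) = 3
T = 2·5/2 + 3 = 8

t_a=5/2 t_c=3 v_peak=35/2 T=8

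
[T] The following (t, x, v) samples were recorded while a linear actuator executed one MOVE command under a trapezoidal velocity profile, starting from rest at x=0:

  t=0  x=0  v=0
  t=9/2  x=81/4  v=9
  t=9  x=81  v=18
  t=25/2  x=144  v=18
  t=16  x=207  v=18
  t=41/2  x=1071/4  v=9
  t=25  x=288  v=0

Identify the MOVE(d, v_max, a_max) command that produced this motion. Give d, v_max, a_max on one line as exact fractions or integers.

final state: t=25, x=288, v=0 → d = 288
a_max = (9−0)/(9/2−0) = 2
max v = 18 over t∈[9,16] → v_max = 18
check: 18·(9+7) = 288 ✓

d=288 v_max=18 a_max=2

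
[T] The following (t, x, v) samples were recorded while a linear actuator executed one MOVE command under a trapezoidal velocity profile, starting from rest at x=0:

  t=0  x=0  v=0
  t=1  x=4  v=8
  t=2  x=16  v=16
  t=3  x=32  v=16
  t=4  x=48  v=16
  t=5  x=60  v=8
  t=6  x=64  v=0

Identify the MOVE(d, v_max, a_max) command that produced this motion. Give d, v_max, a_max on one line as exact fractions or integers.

final state: t=6, x=64, v=0 → d = 64
a_max = (8−0)/(1−0) = 8
max v = 16 over t∈[2,4] → v_max = 16
check: 16·(2+2) = 64 ✓

d=64 v_max=16 a_max=8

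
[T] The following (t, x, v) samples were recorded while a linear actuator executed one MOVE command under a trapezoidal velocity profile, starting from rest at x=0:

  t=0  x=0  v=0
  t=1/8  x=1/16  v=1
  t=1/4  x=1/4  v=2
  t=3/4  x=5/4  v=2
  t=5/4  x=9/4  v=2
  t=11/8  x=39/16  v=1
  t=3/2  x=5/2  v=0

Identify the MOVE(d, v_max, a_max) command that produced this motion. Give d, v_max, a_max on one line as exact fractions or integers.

final state: t=3/2, x=5/2, v=0 → d = 5/2
a_max = (1−0)/(1/8−0) = 8
max v = 2 over t∈[1/4,5/4] → v_max = 2
check: 2·(1/4+1) = 5/2 ✓

d=5/2 v_max=2 a_max=8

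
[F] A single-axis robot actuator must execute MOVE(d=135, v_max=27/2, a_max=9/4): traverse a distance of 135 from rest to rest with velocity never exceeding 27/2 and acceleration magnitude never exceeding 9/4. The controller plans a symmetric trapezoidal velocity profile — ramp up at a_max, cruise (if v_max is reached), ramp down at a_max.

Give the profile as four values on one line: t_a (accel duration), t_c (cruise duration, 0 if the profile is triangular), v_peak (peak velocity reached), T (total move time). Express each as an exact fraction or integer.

t_a=6 t_c=4 v_peak=27/2 T=16

v_max²/a_max = (27/2)²/(9/4) = 81
135 ≥ 81 so v_max reached
t_a = (27/2)/(9/4) = 6; v_peak = 27/2
d_cruise = 135 − 81 = 54; t_c = 54/(27/2) = 4
T = 2·6 + 4 = 16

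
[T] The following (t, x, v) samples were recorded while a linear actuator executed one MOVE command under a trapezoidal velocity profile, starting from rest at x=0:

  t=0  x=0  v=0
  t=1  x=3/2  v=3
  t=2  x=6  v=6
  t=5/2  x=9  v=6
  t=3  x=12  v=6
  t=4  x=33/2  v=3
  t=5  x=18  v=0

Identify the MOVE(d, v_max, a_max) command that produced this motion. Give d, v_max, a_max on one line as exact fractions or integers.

d=18 v_max=6 a_max=3

final state: t=5, x=18, v=0 → d = 18
a_max = (3−0)/(1−0) = 3
max v = 6 over t∈[2,3] → v_max = 6
check: 6·(2+1) = 18 ✓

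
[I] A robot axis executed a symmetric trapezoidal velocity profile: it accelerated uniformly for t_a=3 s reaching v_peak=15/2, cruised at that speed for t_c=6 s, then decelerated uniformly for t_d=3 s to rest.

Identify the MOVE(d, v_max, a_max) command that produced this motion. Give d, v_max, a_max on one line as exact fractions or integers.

d=135/2 v_max=15/2 a_max=5/2

a_max = (15/2)/3 = 5/2
d_a = ½·15/2·3 = 45/4; d_c = 15/2·6 = 45
d = 2·45/4 + 45 = 135/2
t_c = 6 > 0 → v_max = v_peak = 15/2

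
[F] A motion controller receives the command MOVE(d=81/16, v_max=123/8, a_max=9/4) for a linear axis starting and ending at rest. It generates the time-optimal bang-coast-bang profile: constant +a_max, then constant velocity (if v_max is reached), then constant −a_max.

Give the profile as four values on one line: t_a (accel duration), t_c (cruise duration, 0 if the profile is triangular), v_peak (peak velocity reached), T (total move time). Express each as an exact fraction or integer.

v_max²/a_max = (123/8)²/(9/4) = 1681/16
81/16 < 1681/16 → triangular
v_peak = √(81/16·9/4) = √(729/64) = 27/8
t_a = (27/8)/(9/4) = 3/2; t_c = 0
T = 2·3/2 = 3

t_a=3/2 t_c=0 v_peak=27/8 T=3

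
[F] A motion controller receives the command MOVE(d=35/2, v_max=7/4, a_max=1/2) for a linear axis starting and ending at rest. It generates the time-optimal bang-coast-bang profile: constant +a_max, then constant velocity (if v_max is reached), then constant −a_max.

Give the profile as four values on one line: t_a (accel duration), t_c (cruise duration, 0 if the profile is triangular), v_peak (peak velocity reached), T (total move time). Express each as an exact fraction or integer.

t_a=7/2 t_c=13/2 v_peak=7/4 T=27/2

vₘ²/aₘ = (7/4)²/(1/2) = 49/8
35/2 ≥ 49/8 ⇒ cruise phase
t_a = (7/4)/(1/2) = 7/2; v_peak = 7/4
d_cruise = 35/2 − 49/8 = 91/8; t_c = (91/8)/(7/4) = 13/2
T = 2·7/2 + 13/2 = 27/2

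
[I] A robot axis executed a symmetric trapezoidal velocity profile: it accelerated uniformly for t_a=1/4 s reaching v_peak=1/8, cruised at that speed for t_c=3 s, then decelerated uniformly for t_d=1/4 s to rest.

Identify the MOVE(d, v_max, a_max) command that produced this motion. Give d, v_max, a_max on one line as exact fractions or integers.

a_max = (1/8)/(1/4) = 1/2
d_a = ½·1/8·1/4 = 1/64; d_c = 1/8·3 = 3/8
d = 2·1/64 + 3/8 = 13/32
t_c = 3 > 0 so v_max = 1/8

d=13/32 v_max=1/8 a_max=1/2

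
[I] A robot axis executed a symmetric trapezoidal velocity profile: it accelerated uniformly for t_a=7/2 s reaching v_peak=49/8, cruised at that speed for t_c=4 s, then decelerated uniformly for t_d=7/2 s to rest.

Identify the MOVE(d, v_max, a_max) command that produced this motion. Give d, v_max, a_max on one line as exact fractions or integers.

d=735/16 v_max=49/8 a_max=7/4

a_max = (49/8)/(7/2) = 7/4
d_a = ½·49/8·7/2 = 343/32; d_c = 49/8·4 = 49/2
d = 2·343/32 + 49/2 = 735/16
t_c = 4 > 0 so v_max = 49/8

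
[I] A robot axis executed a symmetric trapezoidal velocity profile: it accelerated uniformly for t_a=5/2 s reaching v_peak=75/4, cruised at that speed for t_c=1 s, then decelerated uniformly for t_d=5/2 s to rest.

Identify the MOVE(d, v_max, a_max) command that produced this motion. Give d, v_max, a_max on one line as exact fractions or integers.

a_max = (75/4)/(5/2) = 15/2
d_a = ½·75/4·5/2 = 375/16; d_c = 75/4·1 = 75/4
d = 2·375/16 + 75/4 = 525/8
t_c = 1 > 0 ⇒ limit active, v_max = 75/4

d=525/8 v_max=75/4 a_max=15/2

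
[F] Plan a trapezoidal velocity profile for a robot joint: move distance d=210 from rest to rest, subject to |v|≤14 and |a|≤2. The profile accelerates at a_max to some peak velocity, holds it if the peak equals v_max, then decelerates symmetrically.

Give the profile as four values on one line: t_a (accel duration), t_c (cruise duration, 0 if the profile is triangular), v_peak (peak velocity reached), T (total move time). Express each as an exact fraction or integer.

t_a=7 t_c=8 v_peak=14 T=22

vₘ²/aₘ = 14²/2 = 98
210 ≥ 98 so v_max reached
t_a = 14/2 = 7; v_peak = 14
d_cruise = 210 − 98 = 112; t_c = 112/14 = 8
T = 2·7 + 8 = 22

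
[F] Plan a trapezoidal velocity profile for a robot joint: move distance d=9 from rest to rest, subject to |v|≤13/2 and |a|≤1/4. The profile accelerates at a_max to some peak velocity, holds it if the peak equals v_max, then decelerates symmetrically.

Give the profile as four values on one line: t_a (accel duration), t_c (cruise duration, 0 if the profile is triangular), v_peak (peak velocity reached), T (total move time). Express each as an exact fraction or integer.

t_a=6 t_c=0 v_peak=3/2 T=12

(v_max)²/a_max = (13/2)²/(1/4) = 169
9 < 169 → triangular
v_peak = √(9·1/4) = √(9/4) = 3/2
t_a = (3/2)/(1/4) = 6; t_c = 0
T = 2·6 = 12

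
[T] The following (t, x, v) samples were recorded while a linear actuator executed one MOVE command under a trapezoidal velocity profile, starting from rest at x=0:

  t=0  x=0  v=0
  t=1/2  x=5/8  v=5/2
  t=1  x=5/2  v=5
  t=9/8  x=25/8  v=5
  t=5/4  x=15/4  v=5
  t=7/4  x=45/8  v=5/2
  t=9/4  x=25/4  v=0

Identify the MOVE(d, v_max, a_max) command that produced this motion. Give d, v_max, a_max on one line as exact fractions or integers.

d=25/4 v_max=5 a_max=5

final state: t=9/4, x=25/4, v=0 → d = 25/4
a_max = (5/2−0)/(1/2−0) = 5
max v = 5 over t∈[1,5/4] → v_max = 5
check: 5·(1+1/4) = 25/4 ✓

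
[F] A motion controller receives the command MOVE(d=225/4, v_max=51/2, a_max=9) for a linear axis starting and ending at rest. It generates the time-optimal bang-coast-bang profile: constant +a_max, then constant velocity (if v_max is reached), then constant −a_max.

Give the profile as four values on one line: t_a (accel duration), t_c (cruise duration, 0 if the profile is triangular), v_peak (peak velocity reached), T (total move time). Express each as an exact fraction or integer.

t_a=5/2 t_c=0 v_peak=45/2 T=5

(v_max)²/a_max = (51/2)²/9 = 289/4
225/4 < 289/4 ⇒ no cruise
v_peak = √(225/4·9) = √(2025/4) = 45/2
t_a = (45/2)/9 = 5/2; t_c = 0
T = 2·5/2 = 5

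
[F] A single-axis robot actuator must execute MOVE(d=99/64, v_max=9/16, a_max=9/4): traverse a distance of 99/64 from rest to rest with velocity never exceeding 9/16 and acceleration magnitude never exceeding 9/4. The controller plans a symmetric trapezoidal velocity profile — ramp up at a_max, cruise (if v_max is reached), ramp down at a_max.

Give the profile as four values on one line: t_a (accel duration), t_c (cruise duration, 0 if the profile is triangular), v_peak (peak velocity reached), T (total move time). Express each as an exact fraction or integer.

(v_max)²/a_max = (9/16)²/(9/4) = 9/64
99/64 ≥ 9/64 → trapezoidal
t_a = (9/16)/(9/4) = 1/4; v_peak = 9/16
d_cruise = 99/64 − 9/64 = 45/32; t_c = (45/32)/(9/16) = 5/2
T = 2·1/4 + 5/2 = 3

t_a=1/4 t_c=5/2 v_peak=9/16 T=3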